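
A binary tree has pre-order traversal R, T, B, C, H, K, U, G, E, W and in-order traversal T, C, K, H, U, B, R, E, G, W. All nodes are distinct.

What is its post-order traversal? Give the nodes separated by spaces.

The first element of pre-order is the root; it splits in-order into left and right subtrees.
Root R: left subtree has 6 nodes {T, C, K, H, U, B}, right has 3 {E, G, W}.
  Root T: left subtree has 0 nodes { }, right has 5 {C, K, H, U, B}.
    Root B: left subtree has 4 nodes {C, K, H, U}, right has 0 { }.
      Root C: left subtree has 0 nodes { }, right has 3 {K, H, U}.
        Root H: left subtree has 1 node {K}, right has 1 {U}.
  Root G: left subtree has 1 node {E}, right has 1 {W}.

K U H C B T E W G R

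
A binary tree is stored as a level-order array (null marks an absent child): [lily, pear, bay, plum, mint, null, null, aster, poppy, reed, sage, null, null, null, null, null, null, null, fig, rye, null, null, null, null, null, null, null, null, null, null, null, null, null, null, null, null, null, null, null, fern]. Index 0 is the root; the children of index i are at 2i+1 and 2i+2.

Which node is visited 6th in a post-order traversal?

rye

Post-order visits the left subtree, then the right subtree, then the node.
At lily: go left to pear.
  At pear: go left to plum.
    At plum: go left to aster.
      aster is a leaf — visit aster.
    At plum: go right to poppy.
      At poppy: no left child.
      At poppy: go right to fig.
        fig is a leaf — visit fig.
      Visit poppy.
    Visit plum.
  At pear: go right to mint.
    At mint: go left to reed.
      At reed: go left to rye.
        At rye: go left to fern.
          fern is a leaf — visit fern.
        At rye: no right child.
        Visit rye.
      At reed: no right child.
      Visit reed.
    At mint: go right to sage.
      sage is a leaf — visit sage.
    Visit mint.
  Visit pear.
At lily: go right to bay.
  bay is a leaf — visit bay.
Visit lily.
Full post-order sequence: aster, fig, poppy, plum, fern, rye, reed, sage, mint, pear, bay, lily.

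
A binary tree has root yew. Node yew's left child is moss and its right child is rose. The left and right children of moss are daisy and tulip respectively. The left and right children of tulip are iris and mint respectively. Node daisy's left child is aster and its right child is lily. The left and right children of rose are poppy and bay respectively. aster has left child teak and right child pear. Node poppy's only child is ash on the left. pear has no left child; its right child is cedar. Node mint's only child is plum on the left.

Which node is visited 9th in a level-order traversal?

lily

Level-order visits nodes level by level from the root, left to right within each level.
Level 0: yew
Level 1: moss, rose
Level 2: daisy, tulip, poppy, bay
Level 3: aster, lily, iris, mint, ash
Level 4: teak, pear, plum
Level 5: cedar
Full level-order sequence: yew, moss, rose, daisy, tulip, poppy, bay, aster, lily, iris, mint, ash, teak, pear, plum, cedar.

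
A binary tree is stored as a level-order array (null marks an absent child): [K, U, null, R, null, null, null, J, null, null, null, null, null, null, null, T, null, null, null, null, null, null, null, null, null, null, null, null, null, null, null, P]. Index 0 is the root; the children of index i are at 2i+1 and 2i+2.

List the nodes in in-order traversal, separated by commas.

P, T, J, R, U, K

In-order visits the left subtree, then the node, then the right subtree.
At K: go left to U.
  At U: go left to R.
    At R: go left to J.
      At J: go left to T.
        At T: go left to P.
          P is a leaf — visit P.
        Visit T.
        At T: no right child.
      Visit J.
      At J: no right child.
    Visit R.
    At R: no right child.
  Visit U.
  At U: no right child.
Visit K.
At K: no right child.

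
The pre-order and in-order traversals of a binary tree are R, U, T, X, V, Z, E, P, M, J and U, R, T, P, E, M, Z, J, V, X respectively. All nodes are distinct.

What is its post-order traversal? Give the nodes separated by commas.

U, P, M, E, J, Z, V, X, T, R

The first element of pre-order is the root; it splits in-order into left and right subtrees.
Root R: left subtree has 1 node {U}, right has 8 {T, P, E, M, Z, J, V, X}.
  Root T: left subtree has 0 nodes { }, right has 7 {P, E, M, Z, J, V, X}.
    Root X: left subtree has 6 nodes {P, E, M, Z, J, V}, right has 0 { }.
      Root V: left subtree has 5 nodes {P, E, M, Z, J}, right has 0 { }.
        Root Z: left subtree has 3 nodes {P, E, M}, right has 1 {J}.
          Root E: left subtree has 1 node {P}, right has 1 {M}.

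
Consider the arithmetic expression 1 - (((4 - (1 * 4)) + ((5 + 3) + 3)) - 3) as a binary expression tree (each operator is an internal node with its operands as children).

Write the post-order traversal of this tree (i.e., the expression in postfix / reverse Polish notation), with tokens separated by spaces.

Post-order on an expression tree gives postfix notation: for each operator, emit left operand, right operand, then the operator.

1 4 1 4 * - 5 3 + 3 + + 3 - -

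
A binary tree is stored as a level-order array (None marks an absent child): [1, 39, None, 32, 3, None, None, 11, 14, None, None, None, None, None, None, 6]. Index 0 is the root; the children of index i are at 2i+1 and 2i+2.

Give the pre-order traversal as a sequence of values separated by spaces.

1 39 32 11 6 14 3

Pre-order visits the node, then its left subtree, then its right subtree.
Visit 1.
At 1: go left to 39.
  Visit 39.
  At 39: go left to 32.
    Visit 32.
    At 32: go left to 11.
      Visit 11.
      At 11: go left to 6.
        6 is a leaf — visit 6.
      At 11: no right child.
    At 32: go right to 14.
      14 is a leaf — visit 14.
  At 39: go right to 3.
    3 is a leaf — visit 3.
At 1: no right child.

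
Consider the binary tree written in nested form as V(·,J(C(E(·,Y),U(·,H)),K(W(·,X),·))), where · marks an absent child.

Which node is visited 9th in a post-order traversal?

J

Post-order visits the left subtree, then the right subtree, then the node.
At V: no left child.
At V: go right to J.
  At J: go left to C.
    At C: go left to E.
      At E: no left child.
      At E: go right to Y.
        Y is a leaf — visit Y.
      Visit E.
    At C: go right to U.
      At U: no left child.
      At U: go right to H.
        H is a leaf — visit H.
      Visit U.
    Visit C.
  At J: go right to K.
    At K: go left to W.
      At W: no left child.
      At W: go right to X.
        X is a leaf — visit X.
      Visit W.
    At K: no right child.
    Visit K.
  Visit J.
Visit V.
Full post-order sequence: Y, E, H, U, C, X, W, K, J, V.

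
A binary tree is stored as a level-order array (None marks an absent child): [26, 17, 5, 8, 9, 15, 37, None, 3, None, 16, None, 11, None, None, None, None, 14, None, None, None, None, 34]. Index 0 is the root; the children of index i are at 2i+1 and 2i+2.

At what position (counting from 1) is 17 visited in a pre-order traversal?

2

Pre-order visits the node, then its left subtree, then its right subtree.
Visit 26.
At 26: go left to 17.
  Visit 17.
  At 17: go left to 8.
    Visit 8.
    At 8: no left child.
    At 8: go right to 3.
      Visit 3.
      At 3: go left to 14.
        14 is a leaf — visit 14.
      At 3: no right child.
  At 17: go right to 9.
    Visit 9.
    At 9: no left child.
    At 9: go right to 16.
      Visit 16.
      At 16: no left child.
      At 16: go right to 34.
        34 is a leaf — visit 34.
At 26: go right to 5.
  Visit 5.
  At 5: go left to 15.
    Visit 15.
    At 15: no left child.
    At 15: go right to 11.
      11 is a leaf — visit 11.
  At 5: go right to 37.
    37 is a leaf — visit 37.
Full pre-order sequence: 26, 17, 8, 3, 14, 9, 16, 34, 5, 15, 11, 37.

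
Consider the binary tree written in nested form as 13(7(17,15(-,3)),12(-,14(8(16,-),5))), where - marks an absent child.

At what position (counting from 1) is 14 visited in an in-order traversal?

9

In-order visits the left subtree, then the node, then the right subtree.
At 13: go left to 7.
  At 7: go left to 17.
    17 is a leaf — visit 17.
  Visit 7.
  At 7: go right to 15.
    At 15: no left child.
    Visit 15.
    At 15: go right to 3.
      3 is a leaf — visit 3.
Visit 13.
At 13: go right to 12.
  At 12: no left child.
  Visit 12.
  At 12: go right to 14.
    At 14: go left to 8.
      At 8: go left to 16.
        16 is a leaf — visit 16.
      Visit 8.
      At 8: no right child.
    Visit 14.
    At 14: go right to 5.
      5 is a leaf — visit 5.
Full in-order sequence: 17, 7, 15, 3, 13, 12, 16, 8, 14, 5.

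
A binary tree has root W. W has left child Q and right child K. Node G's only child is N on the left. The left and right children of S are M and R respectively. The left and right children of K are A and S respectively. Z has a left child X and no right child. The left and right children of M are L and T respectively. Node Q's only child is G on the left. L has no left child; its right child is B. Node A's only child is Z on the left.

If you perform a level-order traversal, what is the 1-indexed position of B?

Level-order visits nodes level by level from the root, left to right within each level.
Level 0: W
Level 1: Q, K
Level 2: G, A, S
Level 3: N, Z, M, R
Level 4: X, L, T
Level 5: B
Full level-order sequence: W, Q, K, G, A, S, N, Z, M, R, X, L, T, B.

14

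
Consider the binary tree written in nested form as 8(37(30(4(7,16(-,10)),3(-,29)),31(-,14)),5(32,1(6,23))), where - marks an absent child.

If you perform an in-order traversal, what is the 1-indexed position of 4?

In-order visits the left subtree, then the node, then the right subtree.
At 8: go left to 37.
  At 37: go left to 30.
    At 30: go left to 4.
      At 4: go left to 7.
        7 is a leaf — visit 7.
      Visit 4.
      At 4: go right to 16.
        At 16: no left child.
        Visit 16.
        At 16: go right to 10.
          10 is a leaf — visit 10.
    Visit 30.
    At 30: go right to 3.
      At 3: no left child.
      Visit 3.
      At 3: go right to 29.
        29 is a leaf — visit 29.
  Visit 37.
  At 37: go right to 31.
    At 31: no left child.
    Visit 31.
    At 31: go right to 14.
      14 is a leaf — visit 14.
Visit 8.
At 8: go right to 5.
  At 5: go left to 32.
    32 is a leaf — visit 32.
  Visit 5.
  At 5: go right to 1.
    At 1: go left to 6.
      6 is a leaf — visit 6.
    Visit 1.
    At 1: go right to 23.
      23 is a leaf — visit 23.
Full in-order sequence: 7, 4, 16, 10, 30, 3, 29, 37, 31, 14, 8, 32, 5, 6, 1, 23.

2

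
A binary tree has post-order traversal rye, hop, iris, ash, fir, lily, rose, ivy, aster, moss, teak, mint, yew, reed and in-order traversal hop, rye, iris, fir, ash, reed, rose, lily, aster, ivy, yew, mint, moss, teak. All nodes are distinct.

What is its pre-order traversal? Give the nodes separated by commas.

reed, fir, iris, hop, rye, ash, yew, aster, rose, lily, ivy, mint, teak, moss

The last element of post-order is the root; it splits in-order into left and right subtrees.
Root reed: left subtree has 5 nodes {hop, rye, iris, fir, ash}, right has 8 {rose, lily, aster, ivy, yew, mint, moss, teak}.
  Root fir: left subtree has 3 nodes {hop, rye, iris}, right has 1 {ash}.
    Root iris: left subtree has 2 nodes {hop, rye}, right has 0 { }.
      Root hop: left subtree has 0 nodes { }, right has 1 {rye}.
  Root yew: left subtree has 4 nodes {rose, lily, aster, ivy}, right has 3 {mint, moss, teak}.
    Root aster: left subtree has 2 nodes {rose, lily}, right has 1 {ivy}.
      Root rose: left subtree has 0 nodes { }, right has 1 {lily}.
    Root mint: left subtree has 0 nodes { }, right has 2 {moss, teak}.
      Root teak: left subtree has 1 node {moss}, right has 0 { }.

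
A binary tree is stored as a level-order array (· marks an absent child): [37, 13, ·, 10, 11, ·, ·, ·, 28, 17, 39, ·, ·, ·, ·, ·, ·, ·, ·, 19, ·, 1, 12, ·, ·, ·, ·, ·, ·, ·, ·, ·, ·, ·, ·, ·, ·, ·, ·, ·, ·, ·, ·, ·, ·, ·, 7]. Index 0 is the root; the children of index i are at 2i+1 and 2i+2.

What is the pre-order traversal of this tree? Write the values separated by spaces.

37 13 10 28 11 17 19 39 1 12 7

Pre-order visits the node, then its left subtree, then its right subtree.
Visit 37.
At 37: go left to 13.
  Visit 13.
  At 13: go left to 10.
    Visit 10.
    At 10: no left child.
    At 10: go right to 28.
      28 is a leaf — visit 28.
  At 13: go right to 11.
    Visit 11.
    At 11: go left to 17.
      Visit 17.
      At 17: go left to 19.
        19 is a leaf — visit 19.
      At 17: no right child.
    At 11: go right to 39.
      Visit 39.
      At 39: go left to 1.
        1 is a leaf — visit 1.
      At 39: go right to 12.
        Visit 12.
        At 12: no left child.
        At 12: go right to 7.
          7 is a leaf — visit 7.
At 37: no right child.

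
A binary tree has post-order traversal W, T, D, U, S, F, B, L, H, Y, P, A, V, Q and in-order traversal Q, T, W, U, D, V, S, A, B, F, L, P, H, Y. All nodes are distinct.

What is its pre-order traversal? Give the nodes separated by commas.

The last element of post-order is the root; it splits in-order into left and right subtrees.
Root Q: left subtree has 0 nodes { }, right has 13 {T, W, U, D, V, S, A, B, F, L, P, H, Y}.
  Root V: left subtree has 4 nodes {T, W, U, D}, right has 8 {S, A, B, F, L, P, H, Y}.
    Root U: left subtree has 2 nodes {T, W}, right has 1 {D}.
      Root T: left subtree has 0 nodes { }, right has 1 {W}.
    Root A: left subtree has 1 node {S}, right has 6 {B, F, L, P, H, Y}.
      Root P: left subtree has 3 nodes {B, F, L}, right has 2 {H, Y}.
        Root L: left subtree has 2 nodes {B, F}, right has 0 { }.
          Root B: left subtree has 0 nodes { }, right has 1 {F}.
        Root Y: left subtree has 1 node {H}, right has 0 { }.

Q, V, U, T, W, D, A, S, P, L, B, F, Y, H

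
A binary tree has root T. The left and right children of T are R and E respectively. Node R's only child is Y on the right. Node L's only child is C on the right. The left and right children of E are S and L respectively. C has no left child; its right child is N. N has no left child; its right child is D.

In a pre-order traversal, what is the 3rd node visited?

Pre-order visits the node, then its left subtree, then its right subtree.
Visit T.
At T: go left to R.
  Visit R.
  At R: no left child.
  At R: go right to Y.
    Y is a leaf — visit Y.
At T: go right to E.
  Visit E.
  At E: go left to S.
    S is a leaf — visit S.
  At E: go right to L.
    Visit L.
    At L: no left child.
    At L: go right to C.
      Visit C.
      At C: no left child.
      At C: go right to N.
        Visit N.
        At N: no left child.
        At N: go right to D.
          D is a leaf — visit D.
Full pre-order sequence: T, R, Y, E, S, L, C, N, D.

Y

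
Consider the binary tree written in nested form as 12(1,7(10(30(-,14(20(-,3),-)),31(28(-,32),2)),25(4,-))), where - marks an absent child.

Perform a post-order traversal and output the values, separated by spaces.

1 3 20 14 30 32 28 2 31 10 4 25 7 12

Post-order visits the left subtree, then the right subtree, then the node.
At 12: go left to 1.
  1 is a leaf — visit 1.
At 12: go right to 7.
  At 7: go left to 10.
    At 10: go left to 30.
      At 30: no left child.
      At 30: go right to 14.
        At 14: go left to 20.
          At 20: no left child.
          At 20: go right to 3.
            3 is a leaf — visit 3.
          Visit 20.
        At 14: no right child.
        Visit 14.
      Visit 30.
    At 10: go right to 31.
      At 31: go left to 28.
        At 28: no left child.
        At 28: go right to 32.
          32 is a leaf — visit 32.
        Visit 28.
      At 31: go right to 2.
        2 is a leaf — visit 2.
      Visit 31.
    Visit 10.
  At 7: go right to 25.
    At 25: go left to 4.
      4 is a leaf — visit 4.
    At 25: no right child.
    Visit 25.
  Visit 7.
Visit 12.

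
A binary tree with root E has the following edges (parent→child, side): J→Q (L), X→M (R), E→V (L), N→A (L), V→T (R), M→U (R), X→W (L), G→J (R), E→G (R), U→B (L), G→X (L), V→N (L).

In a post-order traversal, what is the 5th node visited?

W

Post-order visits the left subtree, then the right subtree, then the node.
At E: go left to V.
  At V: go left to N.
    At N: go left to A.
      A is a leaf — visit A.
    At N: no right child.
    Visit N.
  At V: go right to T.
    T is a leaf — visit T.
  Visit V.
At E: go right to G.
  At G: go left to X.
    At X: go left to W.
      W is a leaf — visit W.
    At X: go right to M.
      At M: no left child.
      At M: go right to U.
        At U: go left to B.
          B is a leaf — visit B.
        At U: no right child.
        Visit U.
      Visit M.
    Visit X.
  At G: go right to J.
    At J: go left to Q.
      Q is a leaf — visit Q.
    At J: no right child.
    Visit J.
  Visit G.
Visit E.
Full post-order sequence: A, N, T, V, W, B, U, M, X, Q, J, G, E.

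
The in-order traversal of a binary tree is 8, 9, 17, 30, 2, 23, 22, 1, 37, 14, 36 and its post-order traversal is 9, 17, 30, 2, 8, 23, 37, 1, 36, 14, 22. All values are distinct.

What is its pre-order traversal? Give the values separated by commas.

The last element of post-order is the root; it splits in-order into left and right subtrees.
Root 22: left subtree has 6 nodes {8, 9, 17, 30, 2, 23}, right has 4 {1, 37, 14, 36}.
  Root 23: left subtree has 5 nodes {8, 9, 17, 30, 2}, right has 0 { }.
    Root 8: left subtree has 0 nodes { }, right has 4 {9, 17, 30, 2}.
      Root 2: left subtree has 3 nodes {9, 17, 30}, right has 0 { }.
        Root 30: left subtree has 2 nodes {9, 17}, right has 0 { }.
          Root 17: left subtree has 1 node {9}, right has 0 { }.
  Root 14: left subtree has 2 nodes {1, 37}, right has 1 {36}.
    Root 1: left subtree has 0 nodes { }, right has 1 {37}.

22, 23, 8, 2, 30, 17, 9, 14, 1, 37, 36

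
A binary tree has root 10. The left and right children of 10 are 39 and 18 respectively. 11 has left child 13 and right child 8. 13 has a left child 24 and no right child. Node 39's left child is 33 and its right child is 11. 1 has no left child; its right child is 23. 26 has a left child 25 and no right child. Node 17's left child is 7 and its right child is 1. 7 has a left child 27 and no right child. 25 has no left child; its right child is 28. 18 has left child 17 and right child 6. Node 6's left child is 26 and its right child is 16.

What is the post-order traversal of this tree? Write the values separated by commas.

33, 24, 13, 8, 11, 39, 27, 7, 23, 1, 17, 28, 25, 26, 16, 6, 18, 10

Post-order visits the left subtree, then the right subtree, then the node.
At 10: go left to 39.
  At 39: go left to 33.
    33 is a leaf — visit 33.
  At 39: go right to 11.
    At 11: go left to 13.
      At 13: go left to 24.
        24 is a leaf — visit 24.
      At 13: no right child.
      Visit 13.
    At 11: go right to 8.
      8 is a leaf — visit 8.
    Visit 11.
  Visit 39.
At 10: go right to 18.
  At 18: go left to 17.
    At 17: go left to 7.
      At 7: go left to 27.
        27 is a leaf — visit 27.
      At 7: no right child.
      Visit 7.
    At 17: go right to 1.
      At 1: no left child.
      At 1: go right to 23.
        23 is a leaf — visit 23.
      Visit 1.
    Visit 17.
  At 18: go right to 6.
    At 6: go left to 26.
      At 26: go left to 25.
        At 25: no left child.
        At 25: go right to 28.
          28 is a leaf — visit 28.
        Visit 25.
      At 26: no right child.
      Visit 26.
    At 6: go right to 16.
      16 is a leaf — visit 16.
    Visit 6.
  Visit 18.
Visit 10.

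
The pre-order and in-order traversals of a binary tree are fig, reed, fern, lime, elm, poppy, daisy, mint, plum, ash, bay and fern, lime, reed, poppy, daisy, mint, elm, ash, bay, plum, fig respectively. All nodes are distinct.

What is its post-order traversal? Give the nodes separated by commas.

lime, fern, mint, daisy, poppy, bay, ash, plum, elm, reed, fig

The first element of pre-order is the root; it splits in-order into left and right subtrees.
Root fig: left subtree has 10 nodes {fern, lime, reed, poppy, daisy, mint, elm, ash, bay, plum}, right has 0 { }.
  Root reed: left subtree has 2 nodes {fern, lime}, right has 7 {poppy, daisy, mint, elm, ash, bay, plum}.
    Root fern: left subtree has 0 nodes { }, right has 1 {lime}.
    Root elm: left subtree has 3 nodes {poppy, daisy, mint}, right has 3 {ash, bay, plum}.
      Root poppy: left subtree has 0 nodes { }, right has 2 {daisy, mint}.
        Root daisy: left subtree has 0 nodes { }, right has 1 {mint}.
      Root plum: left subtree has 2 nodes {ash, bay}, right has 0 { }.
        Root ash: left subtree has 0 nodes { }, right has 1 {bay}.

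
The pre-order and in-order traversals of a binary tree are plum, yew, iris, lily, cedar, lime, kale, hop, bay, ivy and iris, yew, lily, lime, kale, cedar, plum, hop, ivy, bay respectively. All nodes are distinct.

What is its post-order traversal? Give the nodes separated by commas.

iris, kale, lime, cedar, lily, yew, ivy, bay, hop, plum

The first element of pre-order is the root; it splits in-order into left and right subtrees.
Root plum: left subtree has 6 nodes {iris, yew, lily, lime, kale, cedar}, right has 3 {hop, ivy, bay}.
  Root yew: left subtree has 1 node {iris}, right has 4 {lily, lime, kale, cedar}.
    Root lily: left subtree has 0 nodes { }, right has 3 {lime, kale, cedar}.
      Root cedar: left subtree has 2 nodes {lime, kale}, right has 0 { }.
        Root lime: left subtree has 0 nodes { }, right has 1 {kale}.
  Root hop: left subtree has 0 nodes { }, right has 2 {ivy, bay}.
    Root bay: left subtree has 1 node {ivy}, right has 0 { }.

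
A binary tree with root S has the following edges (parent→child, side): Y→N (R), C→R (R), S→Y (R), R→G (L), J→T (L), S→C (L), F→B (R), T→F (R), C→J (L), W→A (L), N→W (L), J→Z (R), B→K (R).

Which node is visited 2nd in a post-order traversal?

B

Post-order visits the left subtree, then the right subtree, then the node.
At S: go left to C.
  At C: go left to J.
    At J: go left to T.
      At T: no left child.
      At T: go right to F.
        At F: no left child.
        At F: go right to B.
          At B: no left child.
          At B: go right to K.
            K is a leaf — visit K.
          Visit B.
        Visit F.
      Visit T.
    At J: go right to Z.
      Z is a leaf — visit Z.
    Visit J.
  At C: go right to R.
    At R: go left to G.
      G is a leaf — visit G.
    At R: no right child.
    Visit R.
  Visit C.
At S: go right to Y.
  At Y: no left child.
  At Y: go right to N.
    At N: go left to W.
      At W: go left to A.
        A is a leaf — visit A.
      At W: no right child.
      Visit W.
    At N: no right child.
    Visit N.
  Visit Y.
Visit S.
Full post-order sequence: K, B, F, T, Z, J, G, R, C, A, W, N, Y, S.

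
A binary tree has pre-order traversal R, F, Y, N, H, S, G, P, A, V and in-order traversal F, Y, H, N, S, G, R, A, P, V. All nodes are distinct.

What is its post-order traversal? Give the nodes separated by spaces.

H G S N Y F A V P R

The first element of pre-order is the root; it splits in-order into left and right subtrees.
Root R: left subtree has 6 nodes {F, Y, H, N, S, G}, right has 3 {A, P, V}.
  Root F: left subtree has 0 nodes { }, right has 5 {Y, H, N, S, G}.
    Root Y: left subtree has 0 nodes { }, right has 4 {H, N, S, G}.
      Root N: left subtree has 1 node {H}, right has 2 {S, G}.
        Root S: left subtree has 0 nodes { }, right has 1 {G}.
  Root P: left subtree has 1 node {A}, right has 1 {V}.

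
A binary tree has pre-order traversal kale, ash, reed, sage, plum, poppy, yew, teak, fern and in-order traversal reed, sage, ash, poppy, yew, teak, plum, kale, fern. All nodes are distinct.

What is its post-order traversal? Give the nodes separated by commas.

sage, reed, teak, yew, poppy, plum, ash, fern, kale

The first element of pre-order is the root; it splits in-order into left and right subtrees.
Root kale: left subtree has 7 nodes {reed, sage, ash, poppy, yew, teak, plum}, right has 1 {fern}.
  Root ash: left subtree has 2 nodes {reed, sage}, right has 4 {poppy, yew, teak, plum}.
    Root reed: left subtree has 0 nodes { }, right has 1 {sage}.
    Root plum: left subtree has 3 nodes {poppy, yew, teak}, right has 0 { }.
      Root poppy: left subtree has 0 nodes { }, right has 2 {yew, teak}.
        Root yew: left subtree has 0 nodes { }, right has 1 {teak}.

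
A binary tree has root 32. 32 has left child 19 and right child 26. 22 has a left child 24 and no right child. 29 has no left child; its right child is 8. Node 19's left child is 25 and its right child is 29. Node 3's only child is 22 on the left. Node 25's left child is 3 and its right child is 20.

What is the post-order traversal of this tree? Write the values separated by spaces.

Post-order visits the left subtree, then the right subtree, then the node.
At 32: go left to 19.
  At 19: go left to 25.
    At 25: go left to 3.
      At 3: go left to 22.
        At 22: go left to 24.
          24 is a leaf — visit 24.
        At 22: no right child.
        Visit 22.
      At 3: no right child.
      Visit 3.
    At 25: go right to 20.
      20 is a leaf — visit 20.
    Visit 25.
  At 19: go right to 29.
    At 29: no left child.
    At 29: go right to 8.
      8 is a leaf — visit 8.
    Visit 29.
  Visit 19.
At 32: go right to 26.
  26 is a leaf — visit 26.
Visit 32.

24 22 3 20 25 8 29 19 26 32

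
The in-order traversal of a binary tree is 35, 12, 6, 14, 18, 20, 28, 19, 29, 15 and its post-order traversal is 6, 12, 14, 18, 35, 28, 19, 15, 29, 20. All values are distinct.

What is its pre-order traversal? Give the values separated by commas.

20, 35, 18, 14, 12, 6, 29, 19, 28, 15

The last element of post-order is the root; it splits in-order into left and right subtrees.
Root 20: left subtree has 5 nodes {35, 12, 6, 14, 18}, right has 4 {28, 19, 29, 15}.
  Root 35: left subtree has 0 nodes { }, right has 4 {12, 6, 14, 18}.
    Root 18: left subtree has 3 nodes {12, 6, 14}, right has 0 { }.
      Root 14: left subtree has 2 nodes {12, 6}, right has 0 { }.
        Root 12: left subtree has 0 nodes { }, right has 1 {6}.
  Root 29: left subtree has 2 nodes {28, 19}, right has 1 {15}.
    Root 19: left subtree has 1 node {28}, right has 0 { }.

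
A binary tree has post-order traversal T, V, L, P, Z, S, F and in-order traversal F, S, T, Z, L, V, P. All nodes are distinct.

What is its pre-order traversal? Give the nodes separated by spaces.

F S Z T P L V

The last element of post-order is the root; it splits in-order into left and right subtrees.
Root F: left subtree has 0 nodes { }, right has 6 {S, T, Z, L, V, P}.
  Root S: left subtree has 0 nodes { }, right has 5 {T, Z, L, V, P}.
    Root Z: left subtree has 1 node {T}, right has 3 {L, V, P}.
      Root P: left subtree has 2 nodes {L, V}, right has 0 { }.
        Root L: left subtree has 0 nodes { }, right has 1 {V}.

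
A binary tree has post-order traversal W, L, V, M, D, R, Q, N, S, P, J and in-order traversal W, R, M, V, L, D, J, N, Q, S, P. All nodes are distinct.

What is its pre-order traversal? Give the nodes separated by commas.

The last element of post-order is the root; it splits in-order into left and right subtrees.
Root J: left subtree has 6 nodes {W, R, M, V, L, D}, right has 4 {N, Q, S, P}.
  Root R: left subtree has 1 node {W}, right has 4 {M, V, L, D}.
    Root D: left subtree has 3 nodes {M, V, L}, right has 0 { }.
      Root M: left subtree has 0 nodes { }, right has 2 {V, L}.
        Root V: left subtree has 0 nodes { }, right has 1 {L}.
  Root P: left subtree has 3 nodes {N, Q, S}, right has 0 { }.
    Root S: left subtree has 2 nodes {N, Q}, right has 0 { }.
      Root N: left subtree has 0 nodes { }, right has 1 {Q}.

J, R, W, D, M, V, L, P, S, N, Q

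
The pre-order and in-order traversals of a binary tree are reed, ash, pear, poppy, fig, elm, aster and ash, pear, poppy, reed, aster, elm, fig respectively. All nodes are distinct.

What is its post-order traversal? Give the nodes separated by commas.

poppy, pear, ash, aster, elm, fig, reed

The first element of pre-order is the root; it splits in-order into left and right subtrees.
Root reed: left subtree has 3 nodes {ash, pear, poppy}, right has 3 {aster, elm, fig}.
  Root ash: left subtree has 0 nodes { }, right has 2 {pear, poppy}.
    Root pear: left subtree has 0 nodes { }, right has 1 {poppy}.
  Root fig: left subtree has 2 nodes {aster, elm}, right has 0 { }.
    Root elm: left subtree has 1 node {aster}, right has 0 { }.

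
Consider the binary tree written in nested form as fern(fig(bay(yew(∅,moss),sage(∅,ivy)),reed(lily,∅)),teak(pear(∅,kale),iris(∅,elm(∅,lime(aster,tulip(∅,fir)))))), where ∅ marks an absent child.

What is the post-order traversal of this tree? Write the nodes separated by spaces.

Post-order visits the left subtree, then the right subtree, then the node.
At fern: go left to fig.
  At fig: go left to bay.
    At bay: go left to yew.
      At yew: no left child.
      At yew: go right to moss.
        moss is a leaf — visit moss.
      Visit yew.
    At bay: go right to sage.
      At sage: no left child.
      At sage: go right to ivy.
        ivy is a leaf — visit ivy.
      Visit sage.
    Visit bay.
  At fig: go right to reed.
    At reed: go left to lily.
      lily is a leaf — visit lily.
    At reed: no right child.
    Visit reed.
  Visit fig.
At fern: go right to teak.
  At teak: go left to pear.
    At pear: no left child.
    At pear: go right to kale.
      kale is a leaf — visit kale.
    Visit pear.
  At teak: go right to iris.
    At iris: no left child.
    At iris: go right to elm.
      At elm: no left child.
      At elm: go right to lime.
        At lime: go left to aster.
          aster is a leaf — visit aster.
        At lime: go right to tulip.
          At tulip: no left child.
          At tulip: go right to fir.
            fir is a leaf — visit fir.
          Visit tulip.
        Visit lime.
      Visit elm.
    Visit iris.
  Visit teak.
Visit fern.

moss yew ivy sage bay lily reed fig kale pear aster fir tulip lime elm iris teak fern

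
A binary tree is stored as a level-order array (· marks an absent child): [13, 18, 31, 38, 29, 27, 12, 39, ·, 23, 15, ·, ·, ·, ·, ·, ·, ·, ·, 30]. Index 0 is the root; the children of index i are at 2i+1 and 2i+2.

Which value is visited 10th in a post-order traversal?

Post-order visits the left subtree, then the right subtree, then the node.
At 13: go left to 18.
  At 18: go left to 38.
    At 38: go left to 39.
      39 is a leaf — visit 39.
    At 38: no right child.
    Visit 38.
  At 18: go right to 29.
    At 29: go left to 23.
      At 23: go left to 30.
        30 is a leaf — visit 30.
      At 23: no right child.
      Visit 23.
    At 29: go right to 15.
      15 is a leaf — visit 15.
    Visit 29.
  Visit 18.
At 13: go right to 31.
  At 31: go left to 27.
    27 is a leaf — visit 27.
  At 31: go right to 12.
    12 is a leaf — visit 12.
  Visit 31.
Visit 13.
Full post-order sequence: 39, 38, 30, 23, 15, 29, 18, 27, 12, 31, 13.

31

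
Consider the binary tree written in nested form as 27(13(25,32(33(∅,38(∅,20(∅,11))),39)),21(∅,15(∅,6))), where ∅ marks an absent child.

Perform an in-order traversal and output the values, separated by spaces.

In-order visits the left subtree, then the node, then the right subtree.
At 27: go left to 13.
  At 13: go left to 25.
    25 is a leaf — visit 25.
  Visit 13.
  At 13: go right to 32.
    At 32: go left to 33.
      At 33: no left child.
      Visit 33.
      At 33: go right to 38.
        At 38: no left child.
        Visit 38.
        At 38: go right to 20.
          At 20: no left child.
          Visit 20.
          At 20: go right to 11.
            11 is a leaf — visit 11.
    Visit 32.
    At 32: go right to 39.
      39 is a leaf — visit 39.
Visit 27.
At 27: go right to 21.
  At 21: no left child.
  Visit 21.
  At 21: go right to 15.
    At 15: no left child.
    Visit 15.
    At 15: go right to 6.
      6 is a leaf — visit 6.

25 13 33 38 20 11 32 39 27 21 15 6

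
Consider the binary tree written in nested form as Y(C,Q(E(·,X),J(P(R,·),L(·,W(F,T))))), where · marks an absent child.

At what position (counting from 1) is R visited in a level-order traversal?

9

Level-order visits nodes level by level from the root, left to right within each level.
Level 0: Y
Level 1: C, Q
Level 2: E, J
Level 3: X, P, L
Level 4: R, W
Level 5: F, T
Full level-order sequence: Y, C, Q, E, J, X, P, L, R, W, F, T.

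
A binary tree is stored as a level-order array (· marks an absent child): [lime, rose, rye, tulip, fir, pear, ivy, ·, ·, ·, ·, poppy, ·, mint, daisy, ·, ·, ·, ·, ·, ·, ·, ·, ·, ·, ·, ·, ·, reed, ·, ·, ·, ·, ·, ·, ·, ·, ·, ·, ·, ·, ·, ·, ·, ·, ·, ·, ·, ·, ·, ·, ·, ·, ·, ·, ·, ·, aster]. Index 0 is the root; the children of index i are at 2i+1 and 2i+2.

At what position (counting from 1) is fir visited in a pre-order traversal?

4

Pre-order visits the node, then its left subtree, then its right subtree.
Visit lime.
At lime: go left to rose.
  Visit rose.
  At rose: go left to tulip.
    tulip is a leaf — visit tulip.
  At rose: go right to fir.
    fir is a leaf — visit fir.
At lime: go right to rye.
  Visit rye.
  At rye: go left to pear.
    Visit pear.
    At pear: go left to poppy.
      poppy is a leaf — visit poppy.
    At pear: no right child.
  At rye: go right to ivy.
    Visit ivy.
    At ivy: go left to mint.
      Visit mint.
      At mint: no left child.
      At mint: go right to reed.
        Visit reed.
        At reed: go left to aster.
          aster is a leaf — visit aster.
        At reed: no right child.
    At ivy: go right to daisy.
      daisy is a leaf — visit daisy.
Full pre-order sequence: lime, rose, tulip, fir, rye, pear, poppy, ivy, mint, reed, aster, daisy.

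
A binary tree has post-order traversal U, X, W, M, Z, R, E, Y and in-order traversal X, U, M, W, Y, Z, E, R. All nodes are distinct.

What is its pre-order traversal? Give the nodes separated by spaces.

The last element of post-order is the root; it splits in-order into left and right subtrees.
Root Y: left subtree has 4 nodes {X, U, M, W}, right has 3 {Z, E, R}.
  Root M: left subtree has 2 nodes {X, U}, right has 1 {W}.
    Root X: left subtree has 0 nodes { }, right has 1 {U}.
  Root E: left subtree has 1 node {Z}, right has 1 {R}.

Y M X U W E Z R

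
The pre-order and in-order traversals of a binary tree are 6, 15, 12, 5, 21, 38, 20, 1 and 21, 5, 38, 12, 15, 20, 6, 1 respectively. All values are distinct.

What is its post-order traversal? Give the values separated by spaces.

The first element of pre-order is the root; it splits in-order into left and right subtrees.
Root 6: left subtree has 6 nodes {21, 5, 38, 12, 15, 20}, right has 1 {1}.
  Root 15: left subtree has 4 nodes {21, 5, 38, 12}, right has 1 {20}.
    Root 12: left subtree has 3 nodes {21, 5, 38}, right has 0 { }.
      Root 5: left subtree has 1 node {21}, right has 1 {38}.

21 38 5 12 20 15 1 6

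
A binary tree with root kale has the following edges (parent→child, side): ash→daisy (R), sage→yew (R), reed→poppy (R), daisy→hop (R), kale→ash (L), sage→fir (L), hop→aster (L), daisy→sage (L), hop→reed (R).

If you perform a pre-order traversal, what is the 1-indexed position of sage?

Pre-order visits the node, then its left subtree, then its right subtree.
Visit kale.
At kale: go left to ash.
  Visit ash.
  At ash: no left child.
  At ash: go right to daisy.
    Visit daisy.
    At daisy: go left to sage.
      Visit sage.
      At sage: go left to fir.
        fir is a leaf — visit fir.
      At sage: go right to yew.
        yew is a leaf — visit yew.
    At daisy: go right to hop.
      Visit hop.
      At hop: go left to aster.
        aster is a leaf — visit aster.
      At hop: go right to reed.
        Visit reed.
        At reed: no left child.
        At reed: go right to poppy.
          poppy is a leaf — visit poppy.
At kale: no right child.
Full pre-order sequence: kale, ash, daisy, sage, fir, yew, hop, aster, reed, poppy.

4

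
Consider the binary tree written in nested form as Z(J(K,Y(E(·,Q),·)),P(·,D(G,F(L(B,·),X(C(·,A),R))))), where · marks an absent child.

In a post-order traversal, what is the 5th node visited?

Post-order visits the left subtree, then the right subtree, then the node.
At Z: go left to J.
  At J: go left to K.
    K is a leaf — visit K.
  At J: go right to Y.
    At Y: go left to E.
      At E: no left child.
      At E: go right to Q.
        Q is a leaf — visit Q.
      Visit E.
    At Y: no right child.
    Visit Y.
  Visit J.
At Z: go right to P.
  At P: no left child.
  At P: go right to D.
    At D: go left to G.
      G is a leaf — visit G.
    At D: go right to F.
      At F: go left to L.
        At L: go left to B.
          B is a leaf — visit B.
        At L: no right child.
        Visit L.
      At F: go right to X.
        At X: go left to C.
          At C: no left child.
          At C: go right to A.
            A is a leaf — visit A.
          Visit C.
        At X: go right to R.
          R is a leaf — visit R.
        Visit X.
      Visit F.
    Visit D.
  Visit P.
Visit Z.
Full post-order sequence: K, Q, E, Y, J, G, B, L, A, C, R, X, F, D, P, Z.

J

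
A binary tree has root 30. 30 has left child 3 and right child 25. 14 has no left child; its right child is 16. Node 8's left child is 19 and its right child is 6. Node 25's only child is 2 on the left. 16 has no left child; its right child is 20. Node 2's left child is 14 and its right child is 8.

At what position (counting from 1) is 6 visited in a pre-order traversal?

10

Pre-order visits the node, then its left subtree, then its right subtree.
Visit 30.
At 30: go left to 3.
  3 is a leaf — visit 3.
At 30: go right to 25.
  Visit 25.
  At 25: go left to 2.
    Visit 2.
    At 2: go left to 14.
      Visit 14.
      At 14: no left child.
      At 14: go right to 16.
        Visit 16.
        At 16: no left child.
        At 16: go right to 20.
          20 is a leaf — visit 20.
    At 2: go right to 8.
      Visit 8.
      At 8: go left to 19.
        19 is a leaf — visit 19.
      At 8: go right to 6.
        6 is a leaf — visit 6.
  At 25: no right child.
Full pre-order sequence: 30, 3, 25, 2, 14, 16, 20, 8, 19, 6.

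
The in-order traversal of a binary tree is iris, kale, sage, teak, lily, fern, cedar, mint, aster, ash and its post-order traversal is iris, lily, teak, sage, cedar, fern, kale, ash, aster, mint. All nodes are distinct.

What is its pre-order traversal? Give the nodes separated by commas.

mint, kale, iris, fern, sage, teak, lily, cedar, aster, ash

The last element of post-order is the root; it splits in-order into left and right subtrees.
Root mint: left subtree has 7 nodes {iris, kale, sage, teak, lily, fern, cedar}, right has 2 {aster, ash}.
  Root kale: left subtree has 1 node {iris}, right has 5 {sage, teak, lily, fern, cedar}.
    Root fern: left subtree has 3 nodes {sage, teak, lily}, right has 1 {cedar}.
      Root sage: left subtree has 0 nodes { }, right has 2 {teak, lily}.
        Root teak: left subtree has 0 nodes { }, right has 1 {lily}.
  Root aster: left subtree has 0 nodes { }, right has 1 {ash}.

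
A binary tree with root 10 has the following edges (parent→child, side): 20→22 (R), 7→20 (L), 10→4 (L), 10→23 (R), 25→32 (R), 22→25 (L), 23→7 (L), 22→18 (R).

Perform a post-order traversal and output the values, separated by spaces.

4 32 25 18 22 20 7 23 10

Post-order visits the left subtree, then the right subtree, then the node.
At 10: go left to 4.
  4 is a leaf — visit 4.
At 10: go right to 23.
  At 23: go left to 7.
    At 7: go left to 20.
      At 20: no left child.
      At 20: go right to 22.
        At 22: go left to 25.
          At 25: no left child.
          At 25: go right to 32.
            32 is a leaf — visit 32.
          Visit 25.
        At 22: go right to 18.
          18 is a leaf — visit 18.
        Visit 22.
      Visit 20.
    At 7: no right child.
    Visit 7.
  At 23: no right child.
  Visit 23.
Visit 10.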